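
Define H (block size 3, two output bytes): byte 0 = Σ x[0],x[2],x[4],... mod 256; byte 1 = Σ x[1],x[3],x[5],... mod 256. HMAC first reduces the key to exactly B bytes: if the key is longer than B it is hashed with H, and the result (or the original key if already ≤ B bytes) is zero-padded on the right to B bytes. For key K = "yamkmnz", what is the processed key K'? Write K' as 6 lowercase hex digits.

cd3a00

|K| = 7 > B = 3, so first hash the key.
H(K): even-index sum = 461 mod 256 = 205; odd-index sum = 314 mod 256 = 58 → cd 3a.
Zero-pad H(K) = cd 3a to 3 bytes: K' = cd 3a 00.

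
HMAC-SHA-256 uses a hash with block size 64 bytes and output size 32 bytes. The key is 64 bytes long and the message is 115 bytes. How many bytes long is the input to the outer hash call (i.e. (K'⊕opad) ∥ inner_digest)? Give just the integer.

Key is 64 ≤ 64 bytes, zero-padded: |K'| = 64.
Outer input = (K'⊕opad) ∥ H(inner) → 64 + 32 = 96 bytes.

96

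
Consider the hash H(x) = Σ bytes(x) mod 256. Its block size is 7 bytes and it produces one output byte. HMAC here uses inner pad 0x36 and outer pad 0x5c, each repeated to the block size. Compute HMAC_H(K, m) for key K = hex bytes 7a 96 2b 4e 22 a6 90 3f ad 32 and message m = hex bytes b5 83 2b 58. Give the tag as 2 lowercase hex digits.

Key hex bytes 7a 96 2b 4e 22 a6 90 3f ad 32 is 10 bytes > B = 7, so hash it first: H(key) = ff, then zero-pad to 7 bytes: K' = ff 00 00 00 00 00 00.
K' ⊕ ipad = c9 36 36 36 36 36 36.  K' ⊕ opad = a3 5c 5c 5c 5c 5c 5c.
Inner input = (K'⊕ipad) ∥ m = c9 36 36 36 36 36 36 ∥ b5 83 2b 58.
Inner hash: sum = 201+54+54+54+54+54+54+181+131+43+88 = 968; mod 256 = 200 → c8.
Outer input = (K'⊕opad) ∥ inner = a3 5c 5c 5c 5c 5c 5c ∥ c8.
Outer hash (tag): sum = 163+92+92+92+92+92+92+200 = 915; mod 256 = 147 → 93.

93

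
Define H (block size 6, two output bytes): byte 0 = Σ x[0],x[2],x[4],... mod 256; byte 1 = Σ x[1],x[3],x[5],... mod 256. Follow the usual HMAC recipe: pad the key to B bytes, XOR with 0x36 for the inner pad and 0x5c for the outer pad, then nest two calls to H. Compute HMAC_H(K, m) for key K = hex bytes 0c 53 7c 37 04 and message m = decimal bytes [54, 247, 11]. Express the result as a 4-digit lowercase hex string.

bf69

Key hex bytes 0c 53 7c 37 04 is 5 bytes ≤ B = 6; zero-pad to 6 bytes: K' = 0c 53 7c 37 04 00.
K' ⊕ ipad = 3a 65 4a 01 32 36.  K' ⊕ opad = 50 0f 20 6b 58 5c.
Inner input = (K'⊕ipad) ∥ m = 3a 65 4a 01 32 36 ∥ 36 f7 0b.
Inner hash: even-index sum = 247 mod 256 = 247; odd-index sum = 403 mod 256 = 147 → f7 93.
Outer input = (K'⊕opad) ∥ inner = 50 0f 20 6b 58 5c ∥ f7 93.
Outer hash (tag): even-index sum = 447 mod 256 = 191; odd-index sum = 361 mod 256 = 105 → bf 69.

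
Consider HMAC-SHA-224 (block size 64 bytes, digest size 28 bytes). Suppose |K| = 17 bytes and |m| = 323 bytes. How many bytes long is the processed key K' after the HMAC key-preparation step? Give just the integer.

Key is 17 ≤ 64 bytes, zero-padded: |K'| = 64.

64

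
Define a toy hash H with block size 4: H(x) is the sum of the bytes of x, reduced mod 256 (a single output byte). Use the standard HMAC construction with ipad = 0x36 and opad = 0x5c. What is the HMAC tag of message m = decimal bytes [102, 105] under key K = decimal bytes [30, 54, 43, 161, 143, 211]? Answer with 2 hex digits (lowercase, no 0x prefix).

Key decimal bytes [30, 54, 43, 161, 143, 211] = 1e 36 2b a1 8f d3 is 6 bytes > B = 4, so hash it first: H(key) = 82, then zero-pad to 4 bytes: K' = 82 00 00 00.
K' ⊕ ipad = b4 36 36 36.  K' ⊕ opad = de 5c 5c 5c.
Inner input = (K'⊕ipad) ∥ m = b4 36 36 36 ∥ 66 69.
Inner hash: sum = 180+54+54+54+102+105 = 549; mod 256 = 37 → 25.
Outer input = (K'⊕opad) ∥ inner = de 5c 5c 5c ∥ 25.
Outer hash (tag): sum = 222+92+92+92+37 = 535; mod 256 = 23 → 17.

17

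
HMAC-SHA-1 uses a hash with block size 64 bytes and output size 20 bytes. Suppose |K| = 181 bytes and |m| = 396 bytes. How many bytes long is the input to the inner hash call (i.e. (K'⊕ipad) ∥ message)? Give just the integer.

Key is 181 > 64 bytes, so it is hashed to 20 bytes then zero-padded to 64: |K'| = 64.
Inner input = (K'⊕ipad) ∥ m → 64 + 396 = 460 bytes.

460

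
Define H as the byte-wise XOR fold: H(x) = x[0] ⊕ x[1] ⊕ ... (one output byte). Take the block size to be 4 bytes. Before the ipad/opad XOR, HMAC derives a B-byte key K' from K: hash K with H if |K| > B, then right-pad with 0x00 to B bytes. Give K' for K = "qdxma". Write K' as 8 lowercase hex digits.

61000000

|K| = 5 > B = 4, so first hash the key.
H(K): XOR 71⊕64⊕78⊕6d⊕61 = 61.
Zero-pad H(K) = 61 to 4 bytes: K' = 61 00 00 00.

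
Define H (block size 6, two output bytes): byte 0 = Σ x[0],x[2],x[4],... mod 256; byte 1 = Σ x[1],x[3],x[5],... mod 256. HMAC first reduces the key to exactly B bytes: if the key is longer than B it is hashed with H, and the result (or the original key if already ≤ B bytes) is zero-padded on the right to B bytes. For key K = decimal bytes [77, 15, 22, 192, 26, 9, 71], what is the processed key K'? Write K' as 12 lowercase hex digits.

c4d800000000

|K| = 7 > B = 6, so first hash the key.
H(K): even-index sum = 196 mod 256 = 196; odd-index sum = 216 mod 256 = 216 → c4 d8.
Zero-pad H(K) = c4 d8 to 6 bytes: K' = c4 d8 00 00 00 00.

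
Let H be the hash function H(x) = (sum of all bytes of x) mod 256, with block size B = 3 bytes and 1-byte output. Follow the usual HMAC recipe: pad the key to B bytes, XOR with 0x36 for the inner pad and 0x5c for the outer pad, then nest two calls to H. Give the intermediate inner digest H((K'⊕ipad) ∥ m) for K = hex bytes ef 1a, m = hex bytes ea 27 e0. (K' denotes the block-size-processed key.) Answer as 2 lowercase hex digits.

2c

Key hex bytes ef 1a is 2 bytes ≤ B = 3; zero-pad to 3 bytes: K' = ef 1a 00.
K' ⊕ ipad = d9 2c 36.
Inner input = d9 2c 36 ∥ ea 27 e0.
Inner hash: sum = 217+44+54+234+39+224 = 812; mod 256 = 44 → 2c.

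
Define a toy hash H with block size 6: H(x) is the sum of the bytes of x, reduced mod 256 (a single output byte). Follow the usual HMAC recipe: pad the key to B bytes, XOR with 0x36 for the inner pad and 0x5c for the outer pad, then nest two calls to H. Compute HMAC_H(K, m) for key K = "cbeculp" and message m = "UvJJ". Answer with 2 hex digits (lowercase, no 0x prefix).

a3

Key "cbeculp" = 63 62 65 63 75 6c 70 is 7 bytes > B = 6, so hash it first: H(key) = de, then zero-pad to 6 bytes: K' = de 00 00 00 00 00.
K' ⊕ ipad = e8 36 36 36 36 36.  K' ⊕ opad = 82 5c 5c 5c 5c 5c.
Inner input = (K'⊕ipad) ∥ m = e8 36 36 36 36 36 ∥ 55 76 4a 4a.
Inner hash: sum = 232+54+54+54+54+54+85+118+74+74 = 853; mod 256 = 85 → 55.
Outer input = (K'⊕opad) ∥ inner = 82 5c 5c 5c 5c 5c ∥ 55.
Outer hash (tag): sum = 130+92+92+92+92+92+85 = 675; mod 256 = 163 → a3.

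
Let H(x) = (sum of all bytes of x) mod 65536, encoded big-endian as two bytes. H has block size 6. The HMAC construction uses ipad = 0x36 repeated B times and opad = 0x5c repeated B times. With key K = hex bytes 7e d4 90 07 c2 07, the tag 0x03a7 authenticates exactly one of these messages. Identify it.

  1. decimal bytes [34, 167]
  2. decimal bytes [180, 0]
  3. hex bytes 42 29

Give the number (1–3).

Key hex bytes 7e d4 90 07 c2 07 is exactly B = 6 bytes: K' = 7e d4 90 07 c2 07.
K' ⊕ ipad = 48 e2 a6 31 f4 31; K' ⊕ opad = 22 88 cc 5b 9e 5b.
m1: inner = H(48 e2 a6 31 f4 31 22 a7) = 03 ef; tag = H(22 88 cc 5b 9e 5b 03 ef) = 03bc
m2: inner = H(48 e2 a6 31 f4 31 b4 00) = 03 da; tag = H(22 88 cc 5b 9e 5b 03 da) = 03a7 ← matches
m3: inner = H(48 e2 a6 31 f4 31 42 29) = 03 91; tag = H(22 88 cc 5b 9e 5b 03 91) = 035e

2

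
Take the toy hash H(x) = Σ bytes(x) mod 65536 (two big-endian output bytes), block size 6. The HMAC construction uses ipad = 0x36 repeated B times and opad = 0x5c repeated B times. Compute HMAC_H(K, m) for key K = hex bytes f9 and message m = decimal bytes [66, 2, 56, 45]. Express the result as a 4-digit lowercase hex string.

02f9

Key hex bytes f9 is 1 byte ≤ B = 6; zero-pad to 6 bytes: K' = f9 00 00 00 00 00.
K' ⊕ ipad = cf 36 36 36 36 36.  K' ⊕ opad = a5 5c 5c 5c 5c 5c.
Inner input = (K'⊕ipad) ∥ m = cf 36 36 36 36 36 ∥ 42 02 38 2d.
Inner hash: sum = 207+54+54+54+54+54+66+2+56+45 = 646 → 02 86.
Outer input = (K'⊕opad) ∥ inner = a5 5c 5c 5c 5c 5c ∥ 02 86.
Outer hash (tag): sum = 165+92+92+92+92+92+2+134 = 761 → 02 f9.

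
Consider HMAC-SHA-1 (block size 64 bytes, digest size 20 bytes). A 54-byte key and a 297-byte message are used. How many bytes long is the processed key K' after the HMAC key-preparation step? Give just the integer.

64

Key is 54 ≤ 64 bytes, zero-padded: |K'| = 64.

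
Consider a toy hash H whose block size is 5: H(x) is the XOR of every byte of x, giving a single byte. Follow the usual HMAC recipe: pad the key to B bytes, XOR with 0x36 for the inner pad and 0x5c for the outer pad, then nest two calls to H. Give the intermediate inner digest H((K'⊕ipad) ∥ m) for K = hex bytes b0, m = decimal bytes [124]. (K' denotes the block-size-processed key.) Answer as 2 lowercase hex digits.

Key hex bytes b0 is 1 byte ≤ B = 5; zero-pad to 5 bytes: K' = b0 00 00 00 00.
K' ⊕ ipad = 86 36 36 36 36.
Inner input = 86 36 36 36 36 ∥ 7c.
Inner hash: XOR 86⊕36⊕36⊕36⊕36⊕7c = fa.

fa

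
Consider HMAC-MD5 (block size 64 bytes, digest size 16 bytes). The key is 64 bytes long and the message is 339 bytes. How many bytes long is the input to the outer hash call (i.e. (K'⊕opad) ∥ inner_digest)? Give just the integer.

80

Key is 64 ≤ 64 bytes, zero-padded: |K'| = 64.
Outer input = (K'⊕opad) ∥ H(inner) → 64 + 16 = 80 bytes.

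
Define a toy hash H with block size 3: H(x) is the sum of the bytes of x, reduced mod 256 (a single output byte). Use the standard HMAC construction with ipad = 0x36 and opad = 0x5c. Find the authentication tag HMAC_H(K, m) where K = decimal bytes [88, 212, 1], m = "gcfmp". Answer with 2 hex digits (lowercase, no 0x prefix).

7d

Key decimal bytes [88, 212, 1] = 58 d4 01 is exactly B = 3 bytes: K' = 58 d4 01.
K' ⊕ ipad = 6e e2 37.  K' ⊕ opad = 04 88 5d.
Inner input = (K'⊕ipad) ∥ m = 6e e2 37 ∥ 67 63 66 6d 70.
Inner hash: sum = 110+226+55+103+99+102+109+112 = 916; mod 256 = 148 → 94.
Outer input = (K'⊕opad) ∥ inner = 04 88 5d ∥ 94.
Outer hash (tag): sum = 4+136+93+148 = 381; mod 256 = 125 → 7d.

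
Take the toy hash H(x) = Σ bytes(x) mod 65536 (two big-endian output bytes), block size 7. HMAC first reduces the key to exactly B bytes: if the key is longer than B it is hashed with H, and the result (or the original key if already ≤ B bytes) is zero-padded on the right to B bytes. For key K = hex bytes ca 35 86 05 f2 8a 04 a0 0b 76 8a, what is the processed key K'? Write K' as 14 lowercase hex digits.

|K| = 11 > B = 7, so first hash the key.
H(K): sum = 202+53+134+5+242+138+4+160+11+118+138 = 1205 → 04 b5.
Zero-pad H(K) = 04 b5 to 7 bytes: K' = 04 b5 00 00 00 00 00.

04b50000000000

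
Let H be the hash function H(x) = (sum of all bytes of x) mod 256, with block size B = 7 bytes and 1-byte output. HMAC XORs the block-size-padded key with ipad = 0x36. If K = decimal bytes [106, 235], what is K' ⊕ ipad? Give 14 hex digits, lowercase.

5cdd3636363636

Key decimal bytes [106, 235] = 6a eb is 2 bytes ≤ B = 7; zero-pad to 7 bytes: K' = 6a eb 00 00 00 00 00.
XOR each byte with 0x36: 6a⊕36=5c, eb⊕36=dd, 00⊕36=36, 00⊕36=36, 00⊕36=36, 00⊕36=36, 00⊕36=36.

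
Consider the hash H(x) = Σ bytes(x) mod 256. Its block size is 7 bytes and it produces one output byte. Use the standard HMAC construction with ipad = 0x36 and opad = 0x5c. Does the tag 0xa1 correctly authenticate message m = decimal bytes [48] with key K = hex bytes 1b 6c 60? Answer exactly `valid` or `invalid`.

Key hex bytes 1b 6c 60 is 3 bytes ≤ B = 7; zero-pad to 7 bytes: K' = 1b 6c 60 00 00 00 00.
K' ⊕ ipad = 2d 5a 56 36 36 36 36; K' ⊕ opad = 47 30 3c 5c 5c 5c 5c.
Inner hash: sum = 45+90+86+54+54+54+54+48 = 485; mod 256 = 229 → e5.
Outer hash (recomputed tag): sum = 71+48+60+92+92+92+92+229 = 776; mod 256 = 8 → 08.
Recomputed tag = 08; claimed = a1 → mismatch.

invalid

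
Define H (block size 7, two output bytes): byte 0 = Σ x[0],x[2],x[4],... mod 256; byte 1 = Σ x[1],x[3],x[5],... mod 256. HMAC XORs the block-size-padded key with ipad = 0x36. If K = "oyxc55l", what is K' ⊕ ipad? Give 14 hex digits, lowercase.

594f4e5503035a

Key "oyxc55l" = 6f 79 78 63 35 35 6c is exactly B = 7 bytes: K' = 6f 79 78 63 35 35 6c.
XOR each byte with 0x36: 6f⊕36=59, 79⊕36=4f, 78⊕36=4e, 63⊕36=55, 35⊕36=03, 35⊕36=03, 6c⊕36=5a.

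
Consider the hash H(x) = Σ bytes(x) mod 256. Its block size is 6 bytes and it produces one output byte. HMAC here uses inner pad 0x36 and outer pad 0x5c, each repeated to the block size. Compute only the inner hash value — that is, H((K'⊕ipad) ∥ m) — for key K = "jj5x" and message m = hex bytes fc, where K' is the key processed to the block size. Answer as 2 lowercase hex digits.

71

Key "jj5x" = 6a 6a 35 78 is 4 bytes ≤ B = 6; zero-pad to 6 bytes: K' = 6a 6a 35 78 00 00.
K' ⊕ ipad = 5c 5c 03 4e 36 36.
Inner input = 5c 5c 03 4e 36 36 ∥ fc.
Inner hash: sum = 92+92+3+78+54+54+252 = 625; mod 256 = 113 → 71.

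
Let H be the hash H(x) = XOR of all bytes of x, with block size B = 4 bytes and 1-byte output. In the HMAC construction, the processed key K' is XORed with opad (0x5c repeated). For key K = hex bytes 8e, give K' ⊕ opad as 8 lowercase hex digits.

Key hex bytes 8e is 1 byte ≤ B = 4; zero-pad to 4 bytes: K' = 8e 00 00 00.
XOR each byte with 0x5c: 8e⊕5c=d2, 00⊕5c=5c, 00⊕5c=5c, 00⊕5c=5c.

d25c5c5c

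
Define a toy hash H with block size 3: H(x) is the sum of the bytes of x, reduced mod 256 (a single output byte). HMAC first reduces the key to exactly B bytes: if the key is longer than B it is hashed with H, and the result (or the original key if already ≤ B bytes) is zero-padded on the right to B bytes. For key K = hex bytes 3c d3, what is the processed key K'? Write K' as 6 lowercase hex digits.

3cd300

Key hex bytes 3c d3 is 2 bytes ≤ B = 3; zero-pad to 3 bytes: K' = 3c d3 00.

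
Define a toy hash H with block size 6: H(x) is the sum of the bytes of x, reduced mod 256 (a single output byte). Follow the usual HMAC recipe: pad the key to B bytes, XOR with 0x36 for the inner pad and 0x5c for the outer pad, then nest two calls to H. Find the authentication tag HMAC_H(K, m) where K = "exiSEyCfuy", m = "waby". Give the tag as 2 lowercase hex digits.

Key "exiSEyCfuy" = 65 78 69 53 45 79 43 66 75 79 is 10 bytes > B = 6, so hash it first: H(key) = ee, then zero-pad to 6 bytes: K' = ee 00 00 00 00 00.
K' ⊕ ipad = d8 36 36 36 36 36.  K' ⊕ opad = b2 5c 5c 5c 5c 5c.
Inner input = (K'⊕ipad) ∥ m = d8 36 36 36 36 36 ∥ 77 61 62 79.
Inner hash: sum = 216+54+54+54+54+54+119+97+98+121 = 921; mod 256 = 153 → 99.
Outer input = (K'⊕opad) ∥ inner = b2 5c 5c 5c 5c 5c ∥ 99.
Outer hash (tag): sum = 178+92+92+92+92+92+153 = 791; mod 256 = 23 → 17.

17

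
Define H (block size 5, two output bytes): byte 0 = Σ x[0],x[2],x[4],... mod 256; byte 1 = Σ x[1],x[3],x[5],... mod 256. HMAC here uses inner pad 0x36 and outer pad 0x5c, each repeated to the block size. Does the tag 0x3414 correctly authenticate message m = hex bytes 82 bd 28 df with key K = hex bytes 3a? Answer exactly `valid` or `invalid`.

Key hex bytes 3a is 1 byte ≤ B = 5; zero-pad to 5 bytes: K' = 3a 00 00 00 00.
K' ⊕ ipad = 0c 36 36 36 36; K' ⊕ opad = 66 5c 5c 5c 5c.
Inner hash: even-index sum = 532 mod 256 = 20; odd-index sum = 278 mod 256 = 22 → 14 16.
Outer hash (recomputed tag): even-index sum = 308 mod 256 = 52; odd-index sum = 204 mod 256 = 204 → 34 cc.
Recomputed tag = 34cc; claimed = 3414 → mismatch.

invalid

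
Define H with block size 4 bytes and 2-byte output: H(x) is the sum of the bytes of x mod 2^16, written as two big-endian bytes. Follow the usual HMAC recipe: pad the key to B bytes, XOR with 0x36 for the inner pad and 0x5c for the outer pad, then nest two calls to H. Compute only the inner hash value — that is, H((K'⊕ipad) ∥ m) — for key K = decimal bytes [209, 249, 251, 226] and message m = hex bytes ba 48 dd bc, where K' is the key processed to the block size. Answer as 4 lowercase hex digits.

Key decimal bytes [209, 249, 251, 226] = d1 f9 fb e2 is exactly B = 4 bytes: K' = d1 f9 fb e2.
K' ⊕ ipad = e7 cf cd d4.
Inner input = e7 cf cd d4 ∥ ba 48 dd bc.
Inner hash: sum = 231+207+205+212+186+72+221+188 = 1522 → 05 f2.

05f2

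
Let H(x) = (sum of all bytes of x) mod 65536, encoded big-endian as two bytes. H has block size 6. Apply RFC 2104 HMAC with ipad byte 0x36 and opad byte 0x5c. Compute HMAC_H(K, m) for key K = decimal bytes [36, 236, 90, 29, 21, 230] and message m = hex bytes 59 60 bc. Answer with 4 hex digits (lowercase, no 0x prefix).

0360

Key decimal bytes [36, 236, 90, 29, 21, 230] = 24 ec 5a 1d 15 e6 is exactly B = 6 bytes: K' = 24 ec 5a 1d 15 e6.
K' ⊕ ipad = 12 da 6c 2b 23 d0.  K' ⊕ opad = 78 b0 06 41 49 ba.
Inner input = (K'⊕ipad) ∥ m = 12 da 6c 2b 23 d0 ∥ 59 60 bc.
Inner hash: sum = 18+218+108+43+35+208+89+96+188 = 1003 → 03 eb.
Outer input = (K'⊕opad) ∥ inner = 78 b0 06 41 49 ba ∥ 03 eb.
Outer hash (tag): sum = 120+176+6+65+73+186+3+235 = 864 → 03 60.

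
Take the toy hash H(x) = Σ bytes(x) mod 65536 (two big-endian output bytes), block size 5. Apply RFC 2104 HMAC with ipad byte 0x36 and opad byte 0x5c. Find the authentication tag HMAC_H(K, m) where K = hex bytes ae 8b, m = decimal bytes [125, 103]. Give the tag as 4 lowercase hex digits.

Key hex bytes ae 8b is 2 bytes ≤ B = 5; zero-pad to 5 bytes: K' = ae 8b 00 00 00.
K' ⊕ ipad = 98 bd 36 36 36.  K' ⊕ opad = f2 d7 5c 5c 5c.
Inner input = (K'⊕ipad) ∥ m = 98 bd 36 36 36 ∥ 7d 67.
Inner hash: sum = 152+189+54+54+54+125+103 = 731 → 02 db.
Outer input = (K'⊕opad) ∥ inner = f2 d7 5c 5c 5c ∥ 02 db.
Outer hash (tag): sum = 242+215+92+92+92+2+219 = 954 → 03 ba.

03ba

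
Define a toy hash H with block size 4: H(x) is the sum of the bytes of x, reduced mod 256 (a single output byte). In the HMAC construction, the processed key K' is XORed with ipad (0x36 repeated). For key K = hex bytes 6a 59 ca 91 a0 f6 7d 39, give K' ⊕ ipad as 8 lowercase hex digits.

Key hex bytes 6a 59 ca 91 a0 f6 7d 39 is 8 bytes > B = 4, so hash it first: H(key) = 6a, then zero-pad to 4 bytes: K' = 6a 00 00 00.
XOR each byte with 0x36: 6a⊕36=5c, 00⊕36=36, 00⊕36=36, 00⊕36=36.

5c363636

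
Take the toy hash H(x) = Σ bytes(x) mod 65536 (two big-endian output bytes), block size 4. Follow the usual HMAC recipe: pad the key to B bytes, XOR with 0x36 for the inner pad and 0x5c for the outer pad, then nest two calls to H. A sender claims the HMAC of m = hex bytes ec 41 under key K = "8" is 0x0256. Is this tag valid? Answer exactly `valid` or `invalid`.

valid

Key "8" = 38 is 1 byte ≤ B = 4; zero-pad to 4 bytes: K' = 38 00 00 00.
K' ⊕ ipad = 0e 36 36 36; K' ⊕ opad = 64 5c 5c 5c.
Inner hash: sum = 14+54+54+54+236+65 = 477 → 01 dd.
Outer hash (recomputed tag): sum = 100+92+92+92+1+221 = 598 → 02 56.
Recomputed tag = 0256; claimed = 0256 → match.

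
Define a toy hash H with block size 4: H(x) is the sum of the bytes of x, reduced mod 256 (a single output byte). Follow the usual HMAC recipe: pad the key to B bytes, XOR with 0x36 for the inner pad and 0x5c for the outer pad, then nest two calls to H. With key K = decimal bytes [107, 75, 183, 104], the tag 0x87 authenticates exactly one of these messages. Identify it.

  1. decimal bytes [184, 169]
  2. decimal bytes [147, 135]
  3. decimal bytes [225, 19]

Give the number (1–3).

Key decimal bytes [107, 75, 183, 104] = 6b 4b b7 68 is exactly B = 4 bytes: K' = 6b 4b b7 68.
K' ⊕ ipad = 5d 7d 81 5e; K' ⊕ opad = 37 17 eb 34.
m1: inner = H(5d 7d 81 5e b8 a9) = 1a; tag = H(37 17 eb 34 1a) = 87 ← matches
m2: inner = H(5d 7d 81 5e 93 87) = d3; tag = H(37 17 eb 34 d3) = 40
m3: inner = H(5d 7d 81 5e e1 13) = ad; tag = H(37 17 eb 34 ad) = 1a

1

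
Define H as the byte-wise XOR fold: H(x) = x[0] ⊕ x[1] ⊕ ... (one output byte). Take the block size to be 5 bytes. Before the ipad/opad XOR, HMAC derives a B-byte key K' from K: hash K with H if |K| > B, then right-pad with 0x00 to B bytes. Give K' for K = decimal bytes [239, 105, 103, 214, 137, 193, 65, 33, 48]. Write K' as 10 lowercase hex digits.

|K| = 9 > B = 5, so first hash the key.
H(K): XOR ef⊕69⊕67⊕d6⊕89⊕c1⊕41⊕21⊕30 = 2f.
Zero-pad H(K) = 2f to 5 bytes: K' = 2f 00 00 00 00.

2f00000000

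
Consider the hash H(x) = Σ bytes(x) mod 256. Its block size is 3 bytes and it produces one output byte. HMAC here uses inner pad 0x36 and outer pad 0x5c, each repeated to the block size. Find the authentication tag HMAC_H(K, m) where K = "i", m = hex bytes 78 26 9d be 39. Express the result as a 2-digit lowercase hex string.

ea

Key "i" = 69 is 1 byte ≤ B = 3; zero-pad to 3 bytes: K' = 69 00 00.
K' ⊕ ipad = 5f 36 36.  K' ⊕ opad = 35 5c 5c.
Inner input = (K'⊕ipad) ∥ m = 5f 36 36 ∥ 78 26 9d be 39.
Inner hash: sum = 95+54+54+120+38+157+190+57 = 765; mod 256 = 253 → fd.
Outer input = (K'⊕opad) ∥ inner = 35 5c 5c ∥ fd.
Outer hash (tag): sum = 53+92+92+253 = 490; mod 256 = 234 → ea.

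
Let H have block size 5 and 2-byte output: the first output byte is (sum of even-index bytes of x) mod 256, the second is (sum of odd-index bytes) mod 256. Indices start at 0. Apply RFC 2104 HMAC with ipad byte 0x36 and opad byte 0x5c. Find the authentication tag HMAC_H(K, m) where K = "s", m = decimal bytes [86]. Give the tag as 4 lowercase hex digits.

a969

Key "s" = 73 is 1 byte ≤ B = 5; zero-pad to 5 bytes: K' = 73 00 00 00 00.
K' ⊕ ipad = 45 36 36 36 36.  K' ⊕ opad = 2f 5c 5c 5c 5c.
Inner input = (K'⊕ipad) ∥ m = 45 36 36 36 36 ∥ 56.
Inner hash: even-index sum = 177 mod 256 = 177; odd-index sum = 194 mod 256 = 194 → b1 c2.
Outer input = (K'⊕opad) ∥ inner = 2f 5c 5c 5c 5c ∥ b1 c2.
Outer hash (tag): even-index sum = 425 mod 256 = 169; odd-index sum = 361 mod 256 = 105 → a9 69.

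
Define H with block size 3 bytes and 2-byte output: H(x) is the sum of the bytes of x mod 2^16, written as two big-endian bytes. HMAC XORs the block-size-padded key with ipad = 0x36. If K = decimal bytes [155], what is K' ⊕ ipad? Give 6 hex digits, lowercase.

ad3636

Key decimal bytes [155] = 9b is 1 byte ≤ B = 3; zero-pad to 3 bytes: K' = 9b 00 00.
XOR each byte with 0x36: 9b⊕36=ad, 00⊕36=36, 00⊕36=36.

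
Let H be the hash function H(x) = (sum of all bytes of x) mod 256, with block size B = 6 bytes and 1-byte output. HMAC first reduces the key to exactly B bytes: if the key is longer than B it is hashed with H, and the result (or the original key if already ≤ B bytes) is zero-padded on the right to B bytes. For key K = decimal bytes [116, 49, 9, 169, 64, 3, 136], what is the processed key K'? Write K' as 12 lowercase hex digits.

|K| = 7 > B = 6, so first hash the key.
H(K): sum = 116+49+9+169+64+3+136 = 546; mod 256 = 34 → 22.
Zero-pad H(K) = 22 to 6 bytes: K' = 22 00 00 00 00 00.

220000000000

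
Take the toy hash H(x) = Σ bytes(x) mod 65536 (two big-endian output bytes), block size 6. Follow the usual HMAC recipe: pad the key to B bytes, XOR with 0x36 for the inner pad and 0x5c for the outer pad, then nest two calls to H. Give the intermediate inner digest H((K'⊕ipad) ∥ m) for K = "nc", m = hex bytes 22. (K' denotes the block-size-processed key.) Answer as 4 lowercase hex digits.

01a7

Key "nc" = 6e 63 is 2 bytes ≤ B = 6; zero-pad to 6 bytes: K' = 6e 63 00 00 00 00.
K' ⊕ ipad = 58 55 36 36 36 36.
Inner input = 58 55 36 36 36 36 ∥ 22.
Inner hash: sum = 88+85+54+54+54+54+34 = 423 → 01 a7.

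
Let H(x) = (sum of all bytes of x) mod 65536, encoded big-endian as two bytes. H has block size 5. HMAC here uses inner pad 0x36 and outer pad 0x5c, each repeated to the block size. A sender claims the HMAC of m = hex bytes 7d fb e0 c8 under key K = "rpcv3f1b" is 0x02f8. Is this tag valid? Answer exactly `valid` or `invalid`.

valid

Key "rpcv3f1b" = 72 70 63 76 33 66 31 62 is 8 bytes > B = 5, so hash it first: H(key) = 02 e7, then zero-pad to 5 bytes: K' = 02 e7 00 00 00.
K' ⊕ ipad = 34 d1 36 36 36; K' ⊕ opad = 5e bb 5c 5c 5c.
Inner hash: sum = 52+209+54+54+54+125+251+224+200 = 1223 → 04 c7.
Outer hash (recomputed tag): sum = 94+187+92+92+92+4+199 = 760 → 02 f8.
Recomputed tag = 02f8; claimed = 02f8 → match.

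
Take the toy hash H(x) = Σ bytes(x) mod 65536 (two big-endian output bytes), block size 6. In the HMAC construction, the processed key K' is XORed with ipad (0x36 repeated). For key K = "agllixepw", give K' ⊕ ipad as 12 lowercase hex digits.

Key "agllixepw" = 61 67 6c 6c 69 78 65 70 77 is 9 bytes > B = 6, so hash it first: H(key) = 03 cd, then zero-pad to 6 bytes: K' = 03 cd 00 00 00 00.
XOR each byte with 0x36: 03⊕36=35, cd⊕36=fb, 00⊕36=36, 00⊕36=36, 00⊕36=36, 00⊕36=36.

35fb36363636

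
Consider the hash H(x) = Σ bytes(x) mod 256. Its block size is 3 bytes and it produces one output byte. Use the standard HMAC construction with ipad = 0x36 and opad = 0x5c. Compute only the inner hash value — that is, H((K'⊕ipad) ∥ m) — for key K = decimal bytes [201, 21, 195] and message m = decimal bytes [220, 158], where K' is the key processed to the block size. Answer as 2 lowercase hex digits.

91

Key decimal bytes [201, 21, 195] = c9 15 c3 is exactly B = 3 bytes: K' = c9 15 c3.
K' ⊕ ipad = ff 23 f5.
Inner input = ff 23 f5 ∥ dc 9e.
Inner hash: sum = 255+35+245+220+158 = 913; mod 256 = 145 → 91.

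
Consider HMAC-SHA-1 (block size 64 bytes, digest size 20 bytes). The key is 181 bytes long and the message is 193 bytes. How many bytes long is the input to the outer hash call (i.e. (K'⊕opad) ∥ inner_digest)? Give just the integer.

Key is 181 > 64 bytes, so it is hashed to 20 bytes then zero-padded to 64: |K'| = 64.
Outer input = (K'⊕opad) ∥ H(inner) → 64 + 20 = 84 bytes.

84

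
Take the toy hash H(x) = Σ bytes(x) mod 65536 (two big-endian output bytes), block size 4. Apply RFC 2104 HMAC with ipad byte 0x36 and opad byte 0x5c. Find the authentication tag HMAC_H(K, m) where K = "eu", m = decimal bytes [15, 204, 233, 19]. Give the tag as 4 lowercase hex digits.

01f5

Key "eu" = 65 75 is 2 bytes ≤ B = 4; zero-pad to 4 bytes: K' = 65 75 00 00.
K' ⊕ ipad = 53 43 36 36.  K' ⊕ opad = 39 29 5c 5c.
Inner input = (K'⊕ipad) ∥ m = 53 43 36 36 ∥ 0f cc e9 13.
Inner hash: sum = 83+67+54+54+15+204+233+19 = 729 → 02 d9.
Outer input = (K'⊕opad) ∥ inner = 39 29 5c 5c ∥ 02 d9.
Outer hash (tag): sum = 57+41+92+92+2+217 = 501 → 01 f5.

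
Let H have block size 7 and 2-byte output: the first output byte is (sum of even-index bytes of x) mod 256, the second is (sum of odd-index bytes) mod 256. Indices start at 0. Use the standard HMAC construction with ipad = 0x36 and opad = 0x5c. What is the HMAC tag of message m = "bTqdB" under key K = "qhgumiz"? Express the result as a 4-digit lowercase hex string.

d489

Key "qhgumiz" = 71 68 67 75 6d 69 7a is exactly B = 7 bytes: K' = 71 68 67 75 6d 69 7a.
K' ⊕ ipad = 47 5e 51 43 5b 5f 4c.  K' ⊕ opad = 2d 34 3b 29 31 35 26.
Inner input = (K'⊕ipad) ∥ m = 47 5e 51 43 5b 5f 4c ∥ 62 54 71 64 42.
Inner hash: even-index sum = 503 mod 256 = 247; odd-index sum = 533 mod 256 = 21 → f7 15.
Outer input = (K'⊕opad) ∥ inner = 2d 34 3b 29 31 35 26 ∥ f7 15.
Outer hash (tag): even-index sum = 212 mod 256 = 212; odd-index sum = 393 mod 256 = 137 → d4 89.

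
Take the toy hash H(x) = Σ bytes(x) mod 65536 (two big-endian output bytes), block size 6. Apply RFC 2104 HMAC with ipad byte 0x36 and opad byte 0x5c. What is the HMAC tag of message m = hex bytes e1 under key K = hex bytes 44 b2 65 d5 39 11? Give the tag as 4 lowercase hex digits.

Key hex bytes 44 b2 65 d5 39 11 is exactly B = 6 bytes: K' = 44 b2 65 d5 39 11.
K' ⊕ ipad = 72 84 53 e3 0f 27.  K' ⊕ opad = 18 ee 39 89 65 4d.
Inner input = (K'⊕ipad) ∥ m = 72 84 53 e3 0f 27 ∥ e1.
Inner hash: sum = 114+132+83+227+15+39+225 = 835 → 03 43.
Outer input = (K'⊕opad) ∥ inner = 18 ee 39 89 65 4d ∥ 03 43.
Outer hash (tag): sum = 24+238+57+137+101+77+3+67 = 704 → 02 c0.

02c0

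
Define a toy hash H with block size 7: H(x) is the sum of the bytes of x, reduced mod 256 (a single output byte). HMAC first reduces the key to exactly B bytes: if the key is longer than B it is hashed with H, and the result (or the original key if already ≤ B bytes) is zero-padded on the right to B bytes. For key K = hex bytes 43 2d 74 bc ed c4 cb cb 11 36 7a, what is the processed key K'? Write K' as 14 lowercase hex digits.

a8000000000000

|K| = 11 > B = 7, so first hash the key.
H(K): sum = 67+45+116+188+237+196+203+203+17+54+122 = 1448; mod 256 = 168 → a8.
Zero-pad H(K) = a8 to 7 bytes: K' = a8 00 00 00 00 00 00.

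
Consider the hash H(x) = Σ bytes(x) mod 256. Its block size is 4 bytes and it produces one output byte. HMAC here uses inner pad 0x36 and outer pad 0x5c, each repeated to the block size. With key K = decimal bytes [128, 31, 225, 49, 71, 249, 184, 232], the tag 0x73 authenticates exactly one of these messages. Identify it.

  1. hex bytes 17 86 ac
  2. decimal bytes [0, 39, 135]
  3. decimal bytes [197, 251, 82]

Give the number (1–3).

Key decimal bytes [128, 31, 225, 49, 71, 249, 184, 232] = 80 1f e1 31 47 f9 b8 e8 is 8 bytes > B = 4, so hash it first: H(key) = 91, then zero-pad to 4 bytes: K' = 91 00 00 00.
K' ⊕ ipad = a7 36 36 36; K' ⊕ opad = cd 5c 5c 5c.
m1: inner = H(a7 36 36 36 17 86 ac) = 92; tag = H(cd 5c 5c 5c 92) = 73 ← matches
m2: inner = H(a7 36 36 36 00 27 87) = f7; tag = H(cd 5c 5c 5c f7) = d8
m3: inner = H(a7 36 36 36 c5 fb 52) = 5b; tag = H(cd 5c 5c 5c 5b) = 3c

1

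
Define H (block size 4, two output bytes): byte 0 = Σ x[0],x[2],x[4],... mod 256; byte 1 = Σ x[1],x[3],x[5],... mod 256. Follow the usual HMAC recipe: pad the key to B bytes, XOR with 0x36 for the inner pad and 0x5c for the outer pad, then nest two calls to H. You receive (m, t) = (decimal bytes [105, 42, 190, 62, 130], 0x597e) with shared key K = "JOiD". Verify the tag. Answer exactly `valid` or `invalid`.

invalid

Key "JOiD" = 4a 4f 69 44 is exactly B = 4 bytes: K' = 4a 4f 69 44.
K' ⊕ ipad = 7c 79 5f 72; K' ⊕ opad = 16 13 35 18.
Inner hash: even-index sum = 644 mod 256 = 132; odd-index sum = 339 mod 256 = 83 → 84 53.
Outer hash (recomputed tag): even-index sum = 207 mod 256 = 207; odd-index sum = 126 mod 256 = 126 → cf 7e.
Recomputed tag = cf7e; claimed = 597e → mismatch.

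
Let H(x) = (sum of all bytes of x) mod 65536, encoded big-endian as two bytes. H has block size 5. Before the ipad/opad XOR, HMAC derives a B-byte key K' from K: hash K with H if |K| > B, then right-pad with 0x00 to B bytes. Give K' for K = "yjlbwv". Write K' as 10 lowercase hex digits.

029e000000

|K| = 6 > B = 5, so first hash the key.
H(K): sum = 121+106+108+98+119+118 = 670 → 02 9e.
Zero-pad H(K) = 02 9e to 5 bytes: K' = 02 9e 00 00 00.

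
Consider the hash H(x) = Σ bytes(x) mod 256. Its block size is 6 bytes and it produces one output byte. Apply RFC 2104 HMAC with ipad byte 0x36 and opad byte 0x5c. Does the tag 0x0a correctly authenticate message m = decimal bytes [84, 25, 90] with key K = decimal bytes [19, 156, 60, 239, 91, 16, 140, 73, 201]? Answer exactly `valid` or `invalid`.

Key decimal bytes [19, 156, 60, 239, 91, 16, 140, 73, 201] = 13 9c 3c ef 5b 10 8c 49 c9 is 9 bytes > B = 6, so hash it first: H(key) = e3, then zero-pad to 6 bytes: K' = e3 00 00 00 00 00.
K' ⊕ ipad = d5 36 36 36 36 36; K' ⊕ opad = bf 5c 5c 5c 5c 5c.
Inner hash: sum = 213+54+54+54+54+54+84+25+90 = 682; mod 256 = 170 → aa.
Outer hash (recomputed tag): sum = 191+92+92+92+92+92+170 = 821; mod 256 = 53 → 35.
Recomputed tag = 35; claimed = 0a → mismatch.

invalid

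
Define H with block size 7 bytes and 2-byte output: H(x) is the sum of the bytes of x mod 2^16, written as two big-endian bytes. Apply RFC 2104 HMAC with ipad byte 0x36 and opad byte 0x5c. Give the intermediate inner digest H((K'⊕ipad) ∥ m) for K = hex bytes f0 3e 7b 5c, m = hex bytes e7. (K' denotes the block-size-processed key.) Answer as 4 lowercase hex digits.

030e

Key hex bytes f0 3e 7b 5c is 4 bytes ≤ B = 7; zero-pad to 7 bytes: K' = f0 3e 7b 5c 00 00 00.
K' ⊕ ipad = c6 08 4d 6a 36 36 36.
Inner input = c6 08 4d 6a 36 36 36 ∥ e7.
Inner hash: sum = 198+8+77+106+54+54+54+231 = 782 → 03 0e.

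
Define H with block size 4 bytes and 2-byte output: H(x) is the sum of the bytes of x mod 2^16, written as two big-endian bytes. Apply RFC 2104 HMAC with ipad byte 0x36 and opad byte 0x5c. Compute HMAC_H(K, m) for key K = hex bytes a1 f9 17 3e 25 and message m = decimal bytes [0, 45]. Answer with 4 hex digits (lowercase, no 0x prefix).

Key hex bytes a1 f9 17 3e 25 is 5 bytes > B = 4, so hash it first: H(key) = 02 14, then zero-pad to 4 bytes: K' = 02 14 00 00.
K' ⊕ ipad = 34 22 36 36.  K' ⊕ opad = 5e 48 5c 5c.
Inner input = (K'⊕ipad) ∥ m = 34 22 36 36 ∥ 00 2d.
Inner hash: sum = 52+34+54+54+0+45 = 239 → 00 ef.
Outer input = (K'⊕opad) ∥ inner = 5e 48 5c 5c ∥ 00 ef.
Outer hash (tag): sum = 94+72+92+92+0+239 = 589 → 02 4d.

024d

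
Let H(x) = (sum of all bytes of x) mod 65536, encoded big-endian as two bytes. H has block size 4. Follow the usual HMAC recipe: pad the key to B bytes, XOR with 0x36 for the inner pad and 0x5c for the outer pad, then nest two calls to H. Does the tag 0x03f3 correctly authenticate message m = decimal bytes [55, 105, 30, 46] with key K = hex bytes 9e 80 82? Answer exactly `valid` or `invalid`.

Key hex bytes 9e 80 82 is 3 bytes ≤ B = 4; zero-pad to 4 bytes: K' = 9e 80 82 00.
K' ⊕ ipad = a8 b6 b4 36; K' ⊕ opad = c2 dc de 5c.
Inner hash: sum = 168+182+180+54+55+105+30+46 = 820 → 03 34.
Outer hash (recomputed tag): sum = 194+220+222+92+3+52 = 783 → 03 0f.
Recomputed tag = 030f; claimed = 03f3 → mismatch.

invalid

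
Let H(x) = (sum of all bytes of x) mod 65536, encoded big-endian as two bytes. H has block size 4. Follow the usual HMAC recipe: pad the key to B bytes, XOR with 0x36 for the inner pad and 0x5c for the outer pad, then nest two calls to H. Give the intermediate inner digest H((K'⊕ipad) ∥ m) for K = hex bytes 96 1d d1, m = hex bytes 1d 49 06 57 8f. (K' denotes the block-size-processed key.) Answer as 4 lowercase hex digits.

Key hex bytes 96 1d d1 is 3 bytes ≤ B = 4; zero-pad to 4 bytes: K' = 96 1d d1 00.
K' ⊕ ipad = a0 2b e7 36.
Inner input = a0 2b e7 36 ∥ 1d 49 06 57 8f.
Inner hash: sum = 160+43+231+54+29+73+6+87+143 = 826 → 03 3a.

033a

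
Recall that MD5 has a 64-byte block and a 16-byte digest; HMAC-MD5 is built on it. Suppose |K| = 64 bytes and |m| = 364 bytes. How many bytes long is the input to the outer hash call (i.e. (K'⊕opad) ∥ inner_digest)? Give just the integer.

Key is 64 ≤ 64 bytes, zero-padded: |K'| = 64.
Outer input = (K'⊕opad) ∥ H(inner) → 64 + 16 = 80 bytes.

80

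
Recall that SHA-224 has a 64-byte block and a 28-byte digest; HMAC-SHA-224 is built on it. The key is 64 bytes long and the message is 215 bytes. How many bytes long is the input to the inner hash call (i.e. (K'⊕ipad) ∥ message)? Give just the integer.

Key is 64 ≤ 64 bytes, zero-padded: |K'| = 64.
Inner input = (K'⊕ipad) ∥ m → 64 + 215 = 279 bytes.

279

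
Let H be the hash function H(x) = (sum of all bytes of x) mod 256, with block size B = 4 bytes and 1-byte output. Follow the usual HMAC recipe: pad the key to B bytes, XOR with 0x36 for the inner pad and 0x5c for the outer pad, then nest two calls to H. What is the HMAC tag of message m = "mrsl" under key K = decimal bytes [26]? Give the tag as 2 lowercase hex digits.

e6

Key decimal bytes [26] = 1a is 1 byte ≤ B = 4; zero-pad to 4 bytes: K' = 1a 00 00 00.
K' ⊕ ipad = 2c 36 36 36.  K' ⊕ opad = 46 5c 5c 5c.
Inner input = (K'⊕ipad) ∥ m = 2c 36 36 36 ∥ 6d 72 73 6c.
Inner hash: sum = 44+54+54+54+109+114+115+108 = 652; mod 256 = 140 → 8c.
Outer input = (K'⊕opad) ∥ inner = 46 5c 5c 5c ∥ 8c.
Outer hash (tag): sum = 70+92+92+92+140 = 486; mod 256 = 230 → e6.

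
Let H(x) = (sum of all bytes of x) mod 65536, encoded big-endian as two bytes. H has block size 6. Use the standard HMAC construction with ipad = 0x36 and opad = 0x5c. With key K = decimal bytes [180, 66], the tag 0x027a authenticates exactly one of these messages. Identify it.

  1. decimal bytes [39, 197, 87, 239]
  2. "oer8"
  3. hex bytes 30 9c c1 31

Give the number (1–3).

Key decimal bytes [180, 66] = b4 42 is 2 bytes ≤ B = 6; zero-pad to 6 bytes: K' = b4 42 00 00 00 00.
K' ⊕ ipad = 82 74 36 36 36 36; K' ⊕ opad = e8 1e 5c 5c 5c 5c.
m1: inner = H(82 74 36 36 36 36 27 c5 57 ef) = 04 00; tag = H(e8 1e 5c 5c 5c 5c 04 00) = 027a ← matches
m2: inner = H(82 74 36 36 36 36 6f 65 72 38) = 03 4c; tag = H(e8 1e 5c 5c 5c 5c 03 4c) = 02c5
m3: inner = H(82 74 36 36 36 36 30 9c c1 31) = 03 8c; tag = H(e8 1e 5c 5c 5c 5c 03 8c) = 0305

1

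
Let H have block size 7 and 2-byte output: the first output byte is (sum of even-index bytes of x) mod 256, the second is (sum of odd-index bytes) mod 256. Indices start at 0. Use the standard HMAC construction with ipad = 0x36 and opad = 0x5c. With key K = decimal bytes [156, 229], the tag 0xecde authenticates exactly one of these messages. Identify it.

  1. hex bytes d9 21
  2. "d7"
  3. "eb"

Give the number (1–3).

1

Key decimal bytes [156, 229] = 9c e5 is 2 bytes ≤ B = 7; zero-pad to 7 bytes: K' = 9c e5 00 00 00 00 00.
K' ⊕ ipad = aa d3 36 36 36 36 36; K' ⊕ opad = c0 b9 5c 5c 5c 5c 5c.
m1: inner = H(aa d3 36 36 36 36 36 d9 21) = 6d 18; tag = H(c0 b9 5c 5c 5c 5c 5c 6d 18) = ecde ← matches
m2: inner = H(aa d3 36 36 36 36 36 64 37) = 83 a3; tag = H(c0 b9 5c 5c 5c 5c 5c 83 a3) = 77f4
m3: inner = H(aa d3 36 36 36 36 36 65 62) = ae a4; tag = H(c0 b9 5c 5c 5c 5c 5c ae a4) = 781f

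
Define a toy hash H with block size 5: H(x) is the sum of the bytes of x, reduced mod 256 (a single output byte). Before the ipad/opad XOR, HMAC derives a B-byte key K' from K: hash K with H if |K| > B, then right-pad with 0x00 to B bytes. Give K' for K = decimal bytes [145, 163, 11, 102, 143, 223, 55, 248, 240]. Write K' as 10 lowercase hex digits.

3200000000

|K| = 9 > B = 5, so first hash the key.
H(K): sum = 145+163+11+102+143+223+55+248+240 = 1330; mod 256 = 50 → 32.
Zero-pad H(K) = 32 to 5 bytes: K' = 32 00 00 00 00.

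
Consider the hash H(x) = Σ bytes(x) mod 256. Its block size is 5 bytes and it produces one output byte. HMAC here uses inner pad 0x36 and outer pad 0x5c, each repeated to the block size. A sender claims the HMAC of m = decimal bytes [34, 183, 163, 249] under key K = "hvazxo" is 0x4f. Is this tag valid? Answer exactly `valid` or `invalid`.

Key "hvazxo" = 68 76 61 7a 78 6f is 6 bytes > B = 5, so hash it first: H(key) = a0, then zero-pad to 5 bytes: K' = a0 00 00 00 00.
K' ⊕ ipad = 96 36 36 36 36; K' ⊕ opad = fc 5c 5c 5c 5c.
Inner hash: sum = 150+54+54+54+54+34+183+163+249 = 995; mod 256 = 227 → e3.
Outer hash (recomputed tag): sum = 252+92+92+92+92+227 = 847; mod 256 = 79 → 4f.
Recomputed tag = 4f; claimed = 4f → match.

valid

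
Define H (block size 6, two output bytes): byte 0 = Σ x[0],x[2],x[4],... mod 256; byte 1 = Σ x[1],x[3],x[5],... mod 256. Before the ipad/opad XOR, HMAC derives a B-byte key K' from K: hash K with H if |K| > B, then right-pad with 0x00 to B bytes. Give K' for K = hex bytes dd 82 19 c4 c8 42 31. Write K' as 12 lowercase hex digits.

|K| = 7 > B = 6, so first hash the key.
H(K): even-index sum = 495 mod 256 = 239; odd-index sum = 392 mod 256 = 136 → ef 88.
Zero-pad H(K) = ef 88 to 6 bytes: K' = ef 88 00 00 00 00.

ef8800000000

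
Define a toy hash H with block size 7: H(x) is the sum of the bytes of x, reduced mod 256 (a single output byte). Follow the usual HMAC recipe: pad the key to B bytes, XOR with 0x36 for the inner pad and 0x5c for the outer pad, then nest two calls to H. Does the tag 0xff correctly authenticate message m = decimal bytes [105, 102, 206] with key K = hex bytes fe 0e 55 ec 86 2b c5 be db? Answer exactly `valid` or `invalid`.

invalid

Key hex bytes fe 0e 55 ec 86 2b c5 be db is 9 bytes > B = 7, so hash it first: H(key) = 5c, then zero-pad to 7 bytes: K' = 5c 00 00 00 00 00 00.
K' ⊕ ipad = 6a 36 36 36 36 36 36; K' ⊕ opad = 00 5c 5c 5c 5c 5c 5c.
Inner hash: sum = 106+54+54+54+54+54+54+105+102+206 = 843; mod 256 = 75 → 4b.
Outer hash (recomputed tag): sum = 0+92+92+92+92+92+92+75 = 627; mod 256 = 115 → 73.
Recomputed tag = 73; claimed = ff → mismatch.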